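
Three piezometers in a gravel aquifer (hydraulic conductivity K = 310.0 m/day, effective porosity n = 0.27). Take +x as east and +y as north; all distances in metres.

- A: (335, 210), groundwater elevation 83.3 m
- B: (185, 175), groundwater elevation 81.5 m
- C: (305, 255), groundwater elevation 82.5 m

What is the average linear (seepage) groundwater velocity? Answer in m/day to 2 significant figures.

19 m/day

Differences from A: to B (Δx, Δy, Δh) = (-150, -35, -1.8); to C = (-30, 45, -0.8).
Determinant of the coordinate differences = (-150)·45 − (-30)·(-35) = -7800.
∂h/∂x = [(-1.8)·45 − (-0.8)·(-35)] / -7800 = +0.01397
∂h/∂y = [(-150)·(-0.8) − (-30)·(-1.8)] / -7800 = -0.008462
|∇h| = √(0.01397² + -0.008462²) = 0.01633
Seepage velocity v = K·i/n = 310.0 × 0.01633 / 0.27 = 18.75 m/day.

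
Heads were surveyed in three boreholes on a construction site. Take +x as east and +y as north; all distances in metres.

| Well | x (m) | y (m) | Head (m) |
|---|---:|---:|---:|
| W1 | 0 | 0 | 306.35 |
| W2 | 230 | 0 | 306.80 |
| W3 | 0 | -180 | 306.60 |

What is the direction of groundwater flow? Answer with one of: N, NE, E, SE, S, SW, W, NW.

NW

∂h/∂x = (306.80 − 306.35) / (230 − 0) = +0.001957
∂h/∂y = (306.60 − 306.35) / (-180 − 0) = -0.001389
Flow = −∇h = (-0.001957 east, +0.001389 north), which points northwest.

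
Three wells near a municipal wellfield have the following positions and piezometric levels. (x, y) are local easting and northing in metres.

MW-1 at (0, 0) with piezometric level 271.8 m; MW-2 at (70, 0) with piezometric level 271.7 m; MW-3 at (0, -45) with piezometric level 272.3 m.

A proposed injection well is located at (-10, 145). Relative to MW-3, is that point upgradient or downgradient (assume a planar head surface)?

downgradient

∂h/∂x = (271.7 − 271.8) / (70 − 0) = -0.001429
∂h/∂y = (272.3 − 271.8) / (-45 − 0) = -0.01111
Head at (-10, 145) = 271.8 + (-0.001429)·(-10) + (-0.01111)·(145) = 270.20 m.
That is lower than the 272.3 m at MW-3, so the point is downgradient.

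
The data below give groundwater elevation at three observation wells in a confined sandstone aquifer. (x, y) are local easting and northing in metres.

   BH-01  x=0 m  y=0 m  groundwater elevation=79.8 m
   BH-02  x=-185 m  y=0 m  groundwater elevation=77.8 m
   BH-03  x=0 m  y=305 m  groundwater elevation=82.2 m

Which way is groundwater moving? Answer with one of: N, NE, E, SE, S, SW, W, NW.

SW

∂h/∂x = (77.8 − 79.8) / (-185 − 0) = +0.01081
∂h/∂y = (82.2 − 79.8) / (305 − 0) = +0.007869
Flow = −∇h = (-0.01081 east, -0.007869 north), which points southwest.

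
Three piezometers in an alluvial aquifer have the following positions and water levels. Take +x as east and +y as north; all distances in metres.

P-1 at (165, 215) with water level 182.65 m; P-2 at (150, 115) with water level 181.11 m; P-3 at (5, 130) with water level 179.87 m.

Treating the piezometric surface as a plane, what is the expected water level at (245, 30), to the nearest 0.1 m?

180.9 m

Three-point gradient (reference P-1): Δ to P-2 = (-15, -100, -1.54), Δ to P-3 = (-160, -85, -2.78).
∂h/∂x = +0.009990, ∂h/∂y = +0.01390 (det = -14725).
h(245, 30) = 182.65 + (+0.009990)·(80) + (+0.01390)·(-185) = 182.65 +0.799 -2.572 = 180.877 m.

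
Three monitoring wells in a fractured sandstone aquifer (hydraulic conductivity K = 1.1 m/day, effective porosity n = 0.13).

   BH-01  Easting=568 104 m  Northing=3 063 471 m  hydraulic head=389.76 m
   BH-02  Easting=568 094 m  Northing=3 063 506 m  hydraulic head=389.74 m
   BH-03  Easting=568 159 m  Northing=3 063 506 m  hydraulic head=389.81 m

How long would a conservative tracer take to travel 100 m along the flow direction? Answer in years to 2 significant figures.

29 years

With h = a·x + b·y + c and BH-01 as origin, the differences give:
  (-10)·a + 35·b = -0.02
  55·a + 35·b = +0.05
Eliminate b (×35 and ×35, subtract): -2275·a = -2.450 → a = ∂h/∂x = +0.001077
Back-substitute: b = ∂h/∂y = -0.0002637.
|∇h| = √(0.001077² + -0.0002637²) = 0.001109
Seepage velocity v = K·i/n = 1.1 × 0.001109 / 0.13 = 0.009384 m/day.
t = 100 / 0.009384 = 1.066e+04 days = 29.2 years.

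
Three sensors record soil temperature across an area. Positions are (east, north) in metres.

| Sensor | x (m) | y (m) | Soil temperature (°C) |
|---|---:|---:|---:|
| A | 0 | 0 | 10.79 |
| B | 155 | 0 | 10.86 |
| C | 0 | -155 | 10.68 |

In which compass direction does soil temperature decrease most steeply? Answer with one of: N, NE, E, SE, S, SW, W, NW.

SW

∂T/∂x = (10.86 − 10.79) / (155 − 0) = +0.0004516
∂T/∂y = (10.68 − 10.79) / (-155 − 0) = +0.0007097
Steepest decrease is along −∇f = (-0.0004516 E, -0.0007097 N) → southwest.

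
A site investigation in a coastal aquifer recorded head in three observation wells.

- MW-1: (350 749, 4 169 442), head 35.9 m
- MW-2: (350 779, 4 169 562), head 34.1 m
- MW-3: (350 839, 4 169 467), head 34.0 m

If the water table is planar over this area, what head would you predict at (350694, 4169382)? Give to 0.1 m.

Three-point gradient (reference MW-1): Δ to MW-2 = (30, 120, -1.8), Δ to MW-3 = (90, 25, -1.9).
∂h/∂x = -0.01821, ∂h/∂y = -0.01045 (det = -10050).
h(350694, 4169382) = 35.9 + (-0.01821)·(-55) + (-0.01045)·(-60) = 35.9 +1.001 +0.627 = 37.528 m.

37.5 m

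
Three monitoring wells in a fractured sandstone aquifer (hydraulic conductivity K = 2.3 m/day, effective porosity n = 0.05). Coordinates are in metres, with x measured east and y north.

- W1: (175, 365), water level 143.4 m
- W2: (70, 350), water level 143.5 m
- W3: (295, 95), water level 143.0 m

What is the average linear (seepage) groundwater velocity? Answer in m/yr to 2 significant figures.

25 m/yr

Differences from W1: to W2 (Δx, Δy, Δh) = (-105, -15, +0.1); to W3 = (120, -270, -0.4).
Solve a·Δx + b·Δy = Δh: det = (-105)·(-270) − 120·(-15) = 30150.
∂h/∂x = [(+0.1)·(-270) − (-0.4)·(-15)] / 30150 = -0.001095
∂h/∂y = [(-105)·(-0.4) − 120·(+0.1)] / 30150 = +0.0009950
|∇h| = √(-0.001095² + 0.0009950²) = 0.00148
Seepage velocity v = K·i/n = 2.3 × 0.00148 / 0.05 = 0.06808 m/day = 24.87 m/yr.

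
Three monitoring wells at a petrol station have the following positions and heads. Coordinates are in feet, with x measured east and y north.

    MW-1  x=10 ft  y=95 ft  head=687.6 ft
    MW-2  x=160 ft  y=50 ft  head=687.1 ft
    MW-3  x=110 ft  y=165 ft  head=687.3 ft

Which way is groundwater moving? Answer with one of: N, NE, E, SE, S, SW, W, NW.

E

With h = a·x + b·y + c and MW-1 as origin, the differences give:
  150·a + (-45)·b = -0.5
  100·a + 70·b = -0.3
Eliminate b (×70 and ×(-45), subtract): 15000·a = -48.50 → a = ∂h/∂x = -0.003233
Back-substitute: b = ∂h/∂y = +0.0003333.
Flow = −∇h = (+0.003233 east, -0.0003333 north), which points east.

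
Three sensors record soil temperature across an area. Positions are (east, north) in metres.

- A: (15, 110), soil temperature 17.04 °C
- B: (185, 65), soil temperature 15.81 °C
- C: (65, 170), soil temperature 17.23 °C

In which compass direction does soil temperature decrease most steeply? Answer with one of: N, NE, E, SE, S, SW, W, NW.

SE

Taking A as reference: B−A = (170, -45, -1.23); C−A = (50, 60, +0.19).
Determinant of the coordinate differences = 170·60 − 50·(-45) = 12450.
∂T/∂x = [(-1.23)·60 − (+0.19)·(-45)] / 12450 = -0.005241
∂T/∂y = [170·(+0.19) − 50·(-1.23)] / 12450 = +0.007534
Steepest decrease is along −∇f = (+0.005241 E, -0.007534 N) → southeast.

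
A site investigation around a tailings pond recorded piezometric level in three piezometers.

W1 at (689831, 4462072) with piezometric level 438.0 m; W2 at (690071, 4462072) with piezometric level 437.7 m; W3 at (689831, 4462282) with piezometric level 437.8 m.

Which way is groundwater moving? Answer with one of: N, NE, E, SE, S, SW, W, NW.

NE

∂h/∂x = (437.7 − 438.0) / (690071 − 689831) = -0.001250
∂h/∂y = (437.8 − 438.0) / (4462282 − 4462072) = -0.0009524
Flow = −∇h = (+0.001250 east, +0.0009524 north), which points northeast.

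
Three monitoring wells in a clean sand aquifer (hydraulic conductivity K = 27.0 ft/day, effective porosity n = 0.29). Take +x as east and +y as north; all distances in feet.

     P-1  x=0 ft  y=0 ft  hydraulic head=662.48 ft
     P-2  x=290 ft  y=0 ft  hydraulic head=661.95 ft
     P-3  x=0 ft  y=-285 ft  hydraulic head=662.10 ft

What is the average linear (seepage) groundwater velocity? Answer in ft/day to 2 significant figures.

0.21 ft/day

∂h/∂x = (661.95 − 662.48) / (290 − 0) = -0.001828
∂h/∂y = (662.10 − 662.48) / (-285 − 0) = +0.001333
|∇h| = √(-0.001828² + 0.001333²) = 0.002262
Seepage velocity v = K·i/n = 27.0 × 0.002262 / 0.29 = 0.2106 ft/day.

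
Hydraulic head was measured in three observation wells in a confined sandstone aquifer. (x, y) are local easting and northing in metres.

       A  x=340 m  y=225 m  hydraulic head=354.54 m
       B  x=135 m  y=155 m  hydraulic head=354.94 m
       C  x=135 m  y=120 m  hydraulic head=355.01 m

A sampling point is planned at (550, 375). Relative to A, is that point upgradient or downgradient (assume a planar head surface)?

downgradient

Differences from A: to B (Δx, Δy, Δh) = (-205, -70, +0.40); to C = (-205, -105, +0.47).
Determinant of the coordinate differences = (-205)·(-105) − (-205)·(-70) = 7175.
∂h/∂x = [(+0.40)·(-105) − (+0.47)·(-70)] / 7175 = -0.001268
∂h/∂y = [(-205)·(+0.47) − (-205)·(+0.40)] / 7175 = -0.002000
Head at (550, 375) = 354.54 + (-0.001268)·(210) + (-0.002000)·(150) = 353.97 m.
That is lower than the 354.54 m at A, so the point is downgradient.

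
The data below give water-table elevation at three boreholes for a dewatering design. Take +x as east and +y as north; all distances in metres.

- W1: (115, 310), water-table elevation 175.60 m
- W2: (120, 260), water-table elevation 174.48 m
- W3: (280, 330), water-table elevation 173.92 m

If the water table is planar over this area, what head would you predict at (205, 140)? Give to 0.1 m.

Differences from W1: to W2 (Δx, Δy, Δh) = (5, -50, -1.12); to W3 = (165, 20, -1.68).
Solve a·Δx + b·Δy = Δh: det = 5·20 − 165·(-50) = 8350.
∂h/∂x = [(-1.12)·20 − (-1.68)·(-50)] / 8350 = -0.01274
∂h/∂y = [5·(-1.68) − 165·(-1.12)] / 8350 = +0.02113
h(205, 140) = 175.60 + (-0.01274)·(90) + (+0.02113)·(-170) = 175.60 -1.147 -3.591 = 170.862 m.

170.9 m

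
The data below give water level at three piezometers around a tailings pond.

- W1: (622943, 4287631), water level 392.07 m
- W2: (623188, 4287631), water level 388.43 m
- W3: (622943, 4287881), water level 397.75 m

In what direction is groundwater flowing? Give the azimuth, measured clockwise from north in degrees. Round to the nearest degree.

147°

∂h/∂x = (388.43 − 392.07) / (623188 − 622943) = -0.01486
∂h/∂y = (397.75 − 392.07) / (4287881 − 4287631) = +0.02272
Flow direction (−∇h) has components (+0.01486 E, -0.02272 N).
Azimuth = atan2(E, N) = atan2(+0.01486, -0.02272) = 146.8° ≈ 147°.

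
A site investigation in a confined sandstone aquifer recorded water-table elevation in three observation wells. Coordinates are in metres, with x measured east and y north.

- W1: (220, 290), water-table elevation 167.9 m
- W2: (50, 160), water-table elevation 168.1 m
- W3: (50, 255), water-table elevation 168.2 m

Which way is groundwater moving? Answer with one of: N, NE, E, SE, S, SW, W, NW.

SE

Taking W1 as reference: W2−W1 = (-170, -130, +0.2); W3−W1 = (-170, -35, +0.3).
Solve a·Δx + b·Δy = Δh: det = (-170)·(-35) − (-170)·(-130) = -16150.
∂h/∂x = [(+0.2)·(-35) − (+0.3)·(-130)] / -16150 = -0.001981
∂h/∂y = [(-170)·(+0.3) − (-170)·(+0.2)] / -16150 = +0.001053
Flow = −∇h = (+0.001981 east, -0.001053 north), which points southeast.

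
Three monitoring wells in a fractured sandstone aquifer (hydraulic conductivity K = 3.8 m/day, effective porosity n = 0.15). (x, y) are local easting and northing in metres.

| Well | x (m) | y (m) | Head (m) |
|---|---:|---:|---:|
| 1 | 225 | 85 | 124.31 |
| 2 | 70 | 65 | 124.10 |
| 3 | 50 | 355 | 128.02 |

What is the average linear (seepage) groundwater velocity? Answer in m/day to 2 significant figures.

With h = a·x + b·y + c and 1 as origin, the differences give:
  (-155)·a + (-20)·b = -0.21
  (-175)·a + 270·b = +3.71
Eliminate b (×270 and ×(-20), subtract): -45350·a = 17.500 → a = ∂h/∂x = -0.0003859
Back-substitute: b = ∂h/∂y = +0.01349.
|∇h| = √(-0.0003859² + 0.01349²) = 0.0135
Seepage velocity v = K·i/n = 3.8 × 0.0135 / 0.15 = 0.342 m/day.

0.34 m/day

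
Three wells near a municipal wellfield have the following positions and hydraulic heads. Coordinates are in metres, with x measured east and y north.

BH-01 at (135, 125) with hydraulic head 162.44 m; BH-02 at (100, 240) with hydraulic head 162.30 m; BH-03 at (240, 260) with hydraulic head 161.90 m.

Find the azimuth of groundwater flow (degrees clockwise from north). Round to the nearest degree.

052°

With h = a·x + b·y + c and BH-01 as origin, the differences give:
  (-35)·a + 115·b = -0.14
  105·a + 135·b = -0.54
Eliminate b (×135 and ×115, subtract): -16800·a = 43.200 → a = ∂h/∂x = -0.002571
Back-substitute: b = ∂h/∂y = -0.002000.
Flow direction (−∇h) has components (+0.002571 E, +0.002000 N).
Azimuth = atan2(E, N) = atan2(+0.002571, +0.002000) = 52.1° ≈ 052°.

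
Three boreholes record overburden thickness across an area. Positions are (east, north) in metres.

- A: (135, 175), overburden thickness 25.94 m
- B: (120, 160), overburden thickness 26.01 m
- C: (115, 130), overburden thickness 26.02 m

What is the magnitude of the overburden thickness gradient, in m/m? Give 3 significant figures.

0.00523 m/m

Three-point gradient (reference A): Δ to B = (-15, -15, +0.07), Δ to C = (-20, -45, +0.08).
∂d/∂x = -0.005200, ∂d/∂y = +0.0005333 (det = 375).
|∇f| = √(-0.005200² + 0.0005333²) = 0.005227 m/m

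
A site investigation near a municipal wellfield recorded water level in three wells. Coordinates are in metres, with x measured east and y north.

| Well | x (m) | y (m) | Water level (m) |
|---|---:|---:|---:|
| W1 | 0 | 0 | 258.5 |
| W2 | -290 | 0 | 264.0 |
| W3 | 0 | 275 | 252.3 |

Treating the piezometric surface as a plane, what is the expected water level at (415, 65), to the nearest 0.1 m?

249.2 m

∂h/∂x = (264.0 − 258.5) / (-290 − 0) = -0.01897
∂h/∂y = (252.3 − 258.5) / (275 − 0) = -0.02255
h(415, 65) = 258.5 + (-0.01897)·(415) + (-0.02255)·(65) = 258.5 -7.871 -1.465 = 249.164 m.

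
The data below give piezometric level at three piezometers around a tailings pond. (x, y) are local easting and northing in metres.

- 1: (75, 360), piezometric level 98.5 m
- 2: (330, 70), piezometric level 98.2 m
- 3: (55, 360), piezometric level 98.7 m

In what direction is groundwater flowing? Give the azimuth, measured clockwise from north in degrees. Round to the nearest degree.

With h = a·x + b·y + c and 1 as origin, the differences give:
  255·a + (-290)·b = -0.3
  (-20)·a + 0·b = +0.2
Eliminate b (×0 and ×(-290), subtract): -5800·a = 58.00 → a = ∂h/∂x = -0.01000
Back-substitute: b = ∂h/∂y = -0.007759.
Flow direction (−∇h) has components (+0.01000 E, +0.007759 N).
Azimuth = atan2(E, N) = atan2(+0.01000, +0.007759) = 52.2° ≈ 052°.

052°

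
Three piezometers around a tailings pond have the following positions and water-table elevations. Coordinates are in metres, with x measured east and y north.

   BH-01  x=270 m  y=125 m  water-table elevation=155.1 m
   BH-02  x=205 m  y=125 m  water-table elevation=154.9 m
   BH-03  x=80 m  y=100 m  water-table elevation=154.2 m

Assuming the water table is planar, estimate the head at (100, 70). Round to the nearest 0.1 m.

Taking BH-01 as reference: BH-02−BH-01 = (-65, 0, -0.2); BH-03−BH-01 = (-190, -25, -0.9).
Determinant of the coordinate differences = (-65)·(-25) − (-190)·0 = 1625.
∂h/∂x = [(-0.2)·(-25) − (-0.9)·0] / 1625 = +0.003077
∂h/∂y = [(-65)·(-0.9) − (-190)·(-0.2)] / 1625 = +0.01262
h(100, 70) = 155.1 + (+0.003077)·(-170) + (+0.01262)·(-55) = 155.1 -0.523 -0.694 = 153.883 m.

153.9 m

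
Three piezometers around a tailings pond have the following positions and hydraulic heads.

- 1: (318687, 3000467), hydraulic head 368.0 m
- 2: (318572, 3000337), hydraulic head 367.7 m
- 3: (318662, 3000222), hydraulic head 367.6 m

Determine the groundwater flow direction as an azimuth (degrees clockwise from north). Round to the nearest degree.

Taking 1 as reference: 2−1 = (-115, -130, -0.3); 3−1 = (-25, -245, -0.4).
Solve a·Δx + b·Δy = Δh: det = (-115)·(-245) − (-25)·(-130) = 24925.
∂h/∂x = [(-0.3)·(-245) − (-0.4)·(-130)] / 24925 = +0.0008626
∂h/∂y = [(-115)·(-0.4) − (-25)·(-0.3)] / 24925 = +0.001545
Flow direction (−∇h) has components (-0.0008626 E, -0.001545 N).
Azimuth = atan2(E, N) = atan2(-0.0008626, -0.001545) = 209.2° ≈ 209°.

209°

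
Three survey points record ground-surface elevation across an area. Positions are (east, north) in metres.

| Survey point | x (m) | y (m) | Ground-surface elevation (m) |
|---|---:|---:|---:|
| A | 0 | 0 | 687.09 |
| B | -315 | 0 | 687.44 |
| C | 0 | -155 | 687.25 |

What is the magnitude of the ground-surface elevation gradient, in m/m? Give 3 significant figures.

∂z/∂x = (687.44 − 687.09) / (-315 − 0) = -0.001111
∂z/∂y = (687.25 − 687.09) / (-155 − 0) = -0.001032
|∇f| = √(-0.001111² + -0.001032²) = 0.001516 m/m

0.00152 m/m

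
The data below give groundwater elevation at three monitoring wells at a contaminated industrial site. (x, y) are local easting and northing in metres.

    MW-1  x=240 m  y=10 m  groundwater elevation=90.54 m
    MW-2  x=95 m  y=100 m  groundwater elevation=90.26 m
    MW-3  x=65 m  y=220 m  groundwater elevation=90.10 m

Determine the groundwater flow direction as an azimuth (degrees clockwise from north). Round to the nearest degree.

Three-point gradient (reference MW-1): Δ to MW-2 = (-145, 90, -0.28), Δ to MW-3 = (-175, 210, -0.44).
∂h/∂x = +0.001306, ∂h/∂y = -0.001007 (det = -14700).
Flow direction (−∇h) has components (-0.001306 E, +0.001007 N).
Azimuth = atan2(E, N) = atan2(-0.001306, +0.001007) = 307.6° ≈ 308°.

308°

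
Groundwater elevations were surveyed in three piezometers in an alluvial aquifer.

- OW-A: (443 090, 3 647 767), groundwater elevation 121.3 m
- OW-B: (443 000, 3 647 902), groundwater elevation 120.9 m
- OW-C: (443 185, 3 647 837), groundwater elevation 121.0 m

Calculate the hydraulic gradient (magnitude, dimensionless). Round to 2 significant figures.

Differences from OW-A: to OW-B (Δx, Δy, Δh) = (-90, 135, -0.4); to OW-C = (95, 70, -0.3).
Solve a·Δx + b·Δy = Δh: det = (-90)·70 − 95·135 = -19125.
∂h/∂x = [(-0.4)·70 − (-0.3)·135] / -19125 = -0.0006536
∂h/∂y = [(-90)·(-0.3) − 95·(-0.4)] / -19125 = -0.003399
|∇h| = √(-0.0006536² + -0.003399²) = 0.003461

0.0035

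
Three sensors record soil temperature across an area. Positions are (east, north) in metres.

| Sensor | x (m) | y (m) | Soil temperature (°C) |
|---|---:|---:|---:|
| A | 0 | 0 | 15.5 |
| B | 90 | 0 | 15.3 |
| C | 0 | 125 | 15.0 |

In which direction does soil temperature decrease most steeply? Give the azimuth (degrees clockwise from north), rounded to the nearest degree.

029°

∂T/∂x = (15.3 − 15.5) / (90 − 0) = -0.002222
∂T/∂y = (15.0 − 15.5) / (125 − 0) = -0.004000
Steepest decrease is along −∇f: components (+0.002222 E, +0.004000 N).
Azimuth = atan2(+0.002222, +0.004000) = 29.1° ≈ 029°.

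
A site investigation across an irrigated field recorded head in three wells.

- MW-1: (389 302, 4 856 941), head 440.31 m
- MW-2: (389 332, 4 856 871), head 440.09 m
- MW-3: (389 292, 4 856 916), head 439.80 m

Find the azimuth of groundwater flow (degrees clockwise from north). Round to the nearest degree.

240°

Three-point gradient (reference MW-1): Δ to MW-2 = (30, -70, -0.22), Δ to MW-3 = (-10, -25, -0.51).
∂h/∂x = +0.02083, ∂h/∂y = +0.01207 (det = -1450).
Flow direction (−∇h) has components (-0.02083 E, -0.01207 N).
Azimuth = atan2(E, N) = atan2(-0.02083, -0.01207) = 239.9° ≈ 240°.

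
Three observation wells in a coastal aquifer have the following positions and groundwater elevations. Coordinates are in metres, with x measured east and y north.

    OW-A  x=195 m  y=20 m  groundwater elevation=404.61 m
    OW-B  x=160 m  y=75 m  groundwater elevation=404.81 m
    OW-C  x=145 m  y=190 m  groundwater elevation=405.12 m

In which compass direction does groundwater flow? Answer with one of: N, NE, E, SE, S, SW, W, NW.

SE

Differences from OW-A: to OW-B (Δx, Δy, Δh) = (-35, 55, +0.20); to OW-C = (-50, 170, +0.51).
Determinant of the coordinate differences = (-35)·170 − (-50)·55 = -3200.
∂h/∂x = [(+0.20)·170 − (+0.51)·55] / -3200 = -0.001859
∂h/∂y = [(-35)·(+0.51) − (-50)·(+0.20)] / -3200 = +0.002453
Flow = −∇h = (+0.001859 east, -0.002453 north), which points southeast.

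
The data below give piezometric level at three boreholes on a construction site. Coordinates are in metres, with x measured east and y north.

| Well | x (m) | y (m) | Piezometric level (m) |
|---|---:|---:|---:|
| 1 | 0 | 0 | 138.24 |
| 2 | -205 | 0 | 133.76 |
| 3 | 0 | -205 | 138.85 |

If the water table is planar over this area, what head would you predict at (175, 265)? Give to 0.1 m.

∂h/∂x = (133.76 − 138.24) / (-205 − 0) = +0.02185
∂h/∂y = (138.85 − 138.24) / (-205 − 0) = -0.002976
h(175, 265) = 138.24 + (+0.02185)·(175) + (-0.002976)·(265) = 138.24 +3.824 -0.789 = 141.276 m.

141.3 m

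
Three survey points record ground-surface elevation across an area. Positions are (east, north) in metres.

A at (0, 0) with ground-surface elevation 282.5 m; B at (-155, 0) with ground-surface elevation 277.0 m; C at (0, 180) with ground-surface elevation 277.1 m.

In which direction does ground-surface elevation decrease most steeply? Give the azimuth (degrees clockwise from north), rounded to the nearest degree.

∂z/∂x = (277.0 − 282.5) / (-155 − 0) = +0.03548
∂z/∂y = (277.1 − 282.5) / (180 − 0) = -0.03000
Steepest decrease is along −∇f: components (-0.03548 E, +0.03000 N).
Azimuth = atan2(-0.03548, +0.03000) = 310.2° ≈ 310°.

310°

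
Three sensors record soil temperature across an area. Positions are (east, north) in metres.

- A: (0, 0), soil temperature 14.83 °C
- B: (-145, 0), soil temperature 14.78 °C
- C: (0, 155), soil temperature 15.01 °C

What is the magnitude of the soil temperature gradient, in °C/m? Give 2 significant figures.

0.0012 °C/m

∂T/∂x = (14.78 − 14.83) / (-145 − 0) = +0.0003448
∂T/∂y = (15.01 − 14.83) / (155 − 0) = +0.001161
|∇f| = √(0.0003448² + 0.001161²) = 0.001211 °C/m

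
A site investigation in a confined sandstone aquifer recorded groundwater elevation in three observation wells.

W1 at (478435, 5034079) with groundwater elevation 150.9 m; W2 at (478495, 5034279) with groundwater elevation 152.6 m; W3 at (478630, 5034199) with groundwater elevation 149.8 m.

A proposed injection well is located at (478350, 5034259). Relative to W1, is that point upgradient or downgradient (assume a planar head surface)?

upgradient

Differences from W1: to W2 (Δx, Δy, Δh) = (60, 200, +1.7); to W3 = (195, 120, -1.1).
Determinant of the coordinate differences = 60·120 − 195·200 = -31800.
∂h/∂x = [(+1.7)·120 − (-1.1)·200] / -31800 = -0.01333
∂h/∂y = [60·(-1.1) − 195·(+1.7)] / -31800 = +0.01250
Head at (478350, 5034259) = 150.9 + (-0.01333)·(-85) + (+0.01250)·(180) = 154.28 m.
That is higher than the 150.9 m at W1, so the point is upgradient.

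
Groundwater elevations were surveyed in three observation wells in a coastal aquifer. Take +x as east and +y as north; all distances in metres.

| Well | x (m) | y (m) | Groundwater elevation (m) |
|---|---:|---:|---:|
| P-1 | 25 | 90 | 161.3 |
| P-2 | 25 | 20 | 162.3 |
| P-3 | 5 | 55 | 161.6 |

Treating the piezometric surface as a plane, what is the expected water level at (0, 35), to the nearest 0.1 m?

161.8 m

Taking P-1 as reference: P-2−P-1 = (0, -70, +1.0); P-3−P-1 = (-20, -35, +0.3).
Solve a·Δx + b·Δy = Δh: det = 0·(-35) − (-20)·(-70) = -1400.
∂h/∂x = [(+1.0)·(-35) − (+0.3)·(-70)] / -1400 = +0.01000
∂h/∂y = [0·(+0.3) − (-20)·(+1.0)] / -1400 = -0.01429
h(0, 35) = 161.3 + (+0.01000)·(-25) + (-0.01429)·(-55) = 161.3 -0.250 +0.786 = 161.836 m.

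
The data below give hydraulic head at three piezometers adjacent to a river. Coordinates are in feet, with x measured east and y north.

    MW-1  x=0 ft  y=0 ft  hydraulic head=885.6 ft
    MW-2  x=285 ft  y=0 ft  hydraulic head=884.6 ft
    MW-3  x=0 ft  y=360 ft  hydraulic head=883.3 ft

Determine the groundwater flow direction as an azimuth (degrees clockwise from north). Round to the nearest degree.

∂h/∂x = (884.6 − 885.6) / (285 − 0) = -0.003509
∂h/∂y = (883.3 − 885.6) / (360 − 0) = -0.006389
Flow direction (−∇h) has components (+0.003509 E, +0.006389 N).
Azimuth = atan2(E, N) = atan2(+0.003509, +0.006389) = 28.8° ≈ 029°.

029°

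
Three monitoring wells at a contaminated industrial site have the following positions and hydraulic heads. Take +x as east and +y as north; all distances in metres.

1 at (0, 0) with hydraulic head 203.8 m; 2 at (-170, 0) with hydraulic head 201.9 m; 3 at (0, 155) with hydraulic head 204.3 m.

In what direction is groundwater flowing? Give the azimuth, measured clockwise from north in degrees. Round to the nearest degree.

254°

∂h/∂x = (201.9 − 203.8) / (-170 − 0) = +0.01118
∂h/∂y = (204.3 − 203.8) / (155 − 0) = +0.003226
Flow direction (−∇h) has components (-0.01118 E, -0.003226 N).
Azimuth = atan2(E, N) = atan2(-0.01118, -0.003226) = 253.9° ≈ 254°.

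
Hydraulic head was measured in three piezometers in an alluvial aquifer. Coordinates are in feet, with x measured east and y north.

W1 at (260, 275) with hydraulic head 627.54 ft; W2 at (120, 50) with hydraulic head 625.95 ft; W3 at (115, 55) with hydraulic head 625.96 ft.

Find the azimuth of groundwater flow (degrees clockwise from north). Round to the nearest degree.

With h = a·x + b·y + c and W1 as origin, the differences give:
  (-140)·a + (-225)·b = -1.59
  (-145)·a + (-220)·b = -1.58
Eliminate b (×(-220) and ×(-225), subtract): -1825·a = -5.700 → a = ∂h/∂x = +0.003123
Back-substitute: b = ∂h/∂y = +0.005123.
Flow direction (−∇h) has components (-0.003123 E, -0.005123 N).
Azimuth = atan2(E, N) = atan2(-0.003123, -0.005123) = 211.4° ≈ 211°.

211°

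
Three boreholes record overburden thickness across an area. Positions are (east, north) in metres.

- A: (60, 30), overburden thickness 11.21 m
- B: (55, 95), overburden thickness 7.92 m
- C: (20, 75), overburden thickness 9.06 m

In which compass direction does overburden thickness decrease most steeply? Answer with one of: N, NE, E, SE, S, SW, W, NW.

With d = a·x + b·y + c and A as origin, the differences give:
  (-5)·a + 65·b = -3.29
  (-40)·a + 45·b = -2.15
Eliminate b (×45 and ×65, subtract): 2375·a = -8.300 → a = ∂d/∂x = -0.003495
Back-substitute: b = ∂d/∂y = -0.05088.
Steepest decrease is along −∇f = (+0.003495 E, +0.05088 N) → north.

N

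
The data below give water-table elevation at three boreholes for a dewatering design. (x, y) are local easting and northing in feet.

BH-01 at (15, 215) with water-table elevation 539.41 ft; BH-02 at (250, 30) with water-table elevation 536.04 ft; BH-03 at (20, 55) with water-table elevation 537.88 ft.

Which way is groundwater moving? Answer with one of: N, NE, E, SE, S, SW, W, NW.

Taking BH-01 as reference: BH-02−BH-01 = (235, -185, -3.37); BH-03−BH-01 = (5, -160, -1.53).
Determinant of the coordinate differences = 235·(-160) − 5·(-185) = -36675.
∂h/∂x = [(-3.37)·(-160) − (-1.53)·(-185)] / -36675 = -0.006984
∂h/∂y = [235·(-1.53) − 5·(-3.37)] / -36675 = +0.009344
Flow = −∇h = (+0.006984 east, -0.009344 north), which points southeast.

SE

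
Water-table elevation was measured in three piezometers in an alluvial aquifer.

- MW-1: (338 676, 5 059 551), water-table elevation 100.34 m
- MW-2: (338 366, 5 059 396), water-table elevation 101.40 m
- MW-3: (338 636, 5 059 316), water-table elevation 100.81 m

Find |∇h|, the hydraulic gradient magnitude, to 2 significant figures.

Taking MW-1 as reference: MW-2−MW-1 = (-310, -155, +1.06); MW-3−MW-1 = (-40, -235, +0.47).
Solve a·Δx + b·Δy = Δh: det = (-310)·(-235) − (-40)·(-155) = 66650.
∂h/∂x = [(+1.06)·(-235) − (+0.47)·(-155)] / 66650 = -0.002644
∂h/∂y = [(-310)·(+0.47) − (-40)·(+1.06)] / 66650 = -0.001550
|∇h| = √(-0.002644² + -0.001550²) = 0.003065

0.0031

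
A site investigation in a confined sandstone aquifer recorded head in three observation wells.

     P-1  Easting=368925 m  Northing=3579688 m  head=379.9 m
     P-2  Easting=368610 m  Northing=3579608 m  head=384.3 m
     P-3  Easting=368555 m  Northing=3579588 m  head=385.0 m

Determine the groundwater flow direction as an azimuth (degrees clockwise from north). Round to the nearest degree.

124°

With h = a·x + b·y + c and P-1 as origin, the differences give:
  (-315)·a + (-80)·b = +4.4
  (-370)·a + (-100)·b = +5.1
Eliminate b (×(-100) and ×(-80), subtract): 1900·a = -32.00 → a = ∂h/∂x = -0.01684
Back-substitute: b = ∂h/∂y = +0.01132.
Flow direction (−∇h) has components (+0.01684 E, -0.01132 N).
Azimuth = atan2(E, N) = atan2(+0.01684, -0.01132) = 123.9° ≈ 124°.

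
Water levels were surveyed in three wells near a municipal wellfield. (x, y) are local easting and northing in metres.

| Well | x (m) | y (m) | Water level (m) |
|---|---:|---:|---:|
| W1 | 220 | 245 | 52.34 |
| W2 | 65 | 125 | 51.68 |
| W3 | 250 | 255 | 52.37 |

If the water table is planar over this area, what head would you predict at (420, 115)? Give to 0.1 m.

51.1 m

Differences from W1: to W2 (Δx, Δy, Δh) = (-155, -120, -0.66); to W3 = (30, 10, +0.03).
Determinant of the coordinate differences = (-155)·10 − 30·(-120) = 2050.
∂h/∂x = [(-0.66)·10 − (+0.03)·(-120)] / 2050 = -0.001463
∂h/∂y = [(-155)·(+0.03) − 30·(-0.66)] / 2050 = +0.007390
h(420, 115) = 52.34 + (-0.001463)·(200) + (+0.007390)·(-130) = 52.34 -0.293 -0.961 = 51.087 m.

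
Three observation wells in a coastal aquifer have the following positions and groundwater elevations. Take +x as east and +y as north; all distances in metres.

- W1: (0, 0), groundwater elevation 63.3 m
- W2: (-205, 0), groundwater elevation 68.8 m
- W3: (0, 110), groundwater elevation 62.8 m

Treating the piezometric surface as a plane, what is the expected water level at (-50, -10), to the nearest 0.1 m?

∂h/∂x = (68.8 − 63.3) / (-205 − 0) = -0.02683
∂h/∂y = (62.8 − 63.3) / (110 − 0) = -0.004545
h(-50, -10) = 63.3 + (-0.02683)·(-50) + (-0.004545)·(-10) = 63.3 +1.341 +0.045 = 64.687 m.

64.7 m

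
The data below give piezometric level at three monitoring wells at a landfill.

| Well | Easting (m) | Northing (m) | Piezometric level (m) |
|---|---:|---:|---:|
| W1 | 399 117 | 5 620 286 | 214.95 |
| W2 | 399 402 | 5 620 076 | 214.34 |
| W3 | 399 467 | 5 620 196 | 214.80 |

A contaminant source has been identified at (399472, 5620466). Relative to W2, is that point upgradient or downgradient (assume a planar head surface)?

Three-point gradient (reference W1): Δ to W2 = (285, -210, -0.61), Δ to W3 = (350, -90, -0.15).
∂h/∂x = +0.0004890, ∂h/∂y = +0.003568 (det = 47850).
Head at (399472, 5620466) = 214.95 + (+0.0004890)·(355) + (+0.003568)·(180) = 215.77 m.
That is higher than the 214.34 m at W2, so the point is upgradient.

upgradient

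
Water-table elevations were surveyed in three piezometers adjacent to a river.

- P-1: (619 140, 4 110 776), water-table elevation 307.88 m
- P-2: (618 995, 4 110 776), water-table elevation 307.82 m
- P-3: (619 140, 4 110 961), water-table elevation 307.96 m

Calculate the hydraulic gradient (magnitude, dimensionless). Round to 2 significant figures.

0.00060

∂h/∂x = (307.82 − 307.88) / (618995 − 619140) = +0.0004138
∂h/∂y = (307.96 − 307.88) / (4110961 − 4110776) = +0.0004324
|∇h| = √(0.0004138² + 0.0004324²) = 0.0005985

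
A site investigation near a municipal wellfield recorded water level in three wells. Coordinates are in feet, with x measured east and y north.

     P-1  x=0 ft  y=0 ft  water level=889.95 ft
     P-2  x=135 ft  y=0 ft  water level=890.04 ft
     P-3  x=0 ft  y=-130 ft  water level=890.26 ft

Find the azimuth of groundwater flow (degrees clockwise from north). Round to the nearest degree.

∂h/∂x = (890.04 − 889.95) / (135 − 0) = +0.0006667
∂h/∂y = (890.26 − 889.95) / (-130 − 0) = -0.002385
Flow direction (−∇h) has components (-0.0006667 E, +0.002385 N).
Azimuth = atan2(E, N) = atan2(-0.0006667, +0.002385) = 344.4° ≈ 344°.

344°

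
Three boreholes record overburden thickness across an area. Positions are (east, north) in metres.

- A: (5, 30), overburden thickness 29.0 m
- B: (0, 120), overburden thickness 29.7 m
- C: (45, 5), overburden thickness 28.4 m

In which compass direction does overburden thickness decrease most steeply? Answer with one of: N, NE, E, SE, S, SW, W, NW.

SE

With d = a·x + b·y + c and A as origin, the differences give:
  (-5)·a + 90·b = +0.7
  40·a + (-25)·b = -0.6
Eliminate b (×(-25) and ×90, subtract): -3475·a = 36.50 → a = ∂d/∂x = -0.01050
Back-substitute: b = ∂d/∂y = +0.007194.
Steepest decrease is along −∇f = (+0.01050 E, -0.007194 N) → southeast.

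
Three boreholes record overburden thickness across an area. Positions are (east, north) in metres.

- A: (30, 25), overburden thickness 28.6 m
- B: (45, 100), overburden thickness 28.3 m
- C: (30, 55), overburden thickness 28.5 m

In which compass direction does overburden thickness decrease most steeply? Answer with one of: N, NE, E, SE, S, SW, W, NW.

NE

Differences from A: to B (Δx, Δy, Δh) = (15, 75, -0.3); to C = (0, 30, -0.1).
Solve a·Δx + b·Δy = Δd: det = 15·30 − 0·75 = 450.
∂d/∂x = [(-0.3)·30 − (-0.1)·75] / 450 = -0.003333
∂d/∂y = [15·(-0.1) − 0·(-0.3)] / 450 = -0.003333
Steepest decrease is along −∇f = (+0.003333 E, +0.003333 N) → northeast.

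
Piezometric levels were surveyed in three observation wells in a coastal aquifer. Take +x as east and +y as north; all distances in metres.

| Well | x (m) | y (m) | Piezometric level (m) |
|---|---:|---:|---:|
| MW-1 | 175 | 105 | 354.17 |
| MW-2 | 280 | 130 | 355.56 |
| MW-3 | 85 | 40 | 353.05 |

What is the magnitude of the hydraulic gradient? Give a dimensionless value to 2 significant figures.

Differences from MW-1: to MW-2 (Δx, Δy, Δh) = (105, 25, +1.39); to MW-3 = (-90, -65, -1.12).
Determinant of the coordinate differences = 105·(-65) − (-90)·25 = -4575.
∂h/∂x = [(+1.39)·(-65) − (-1.12)·25] / -4575 = +0.01363
∂h/∂y = [105·(-1.12) − (-90)·(+1.39)] / -4575 = -0.001639
|∇h| = √(0.01363² + -0.001639²) = 0.01373

0.014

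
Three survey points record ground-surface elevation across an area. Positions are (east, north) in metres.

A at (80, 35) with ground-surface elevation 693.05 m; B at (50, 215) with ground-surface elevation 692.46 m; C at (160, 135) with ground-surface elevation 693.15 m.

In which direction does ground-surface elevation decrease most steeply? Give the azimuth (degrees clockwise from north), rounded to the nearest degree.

Differences from A: to B (Δx, Δy, Δh) = (-30, 180, -0.59); to C = (80, 100, +0.10).
Solve a·Δx + b·Δy = Δz: det = (-30)·100 − 80·180 = -17400.
∂z/∂x = [(-0.59)·100 − (+0.10)·180] / -17400 = +0.004425
∂z/∂y = [(-30)·(+0.10) − 80·(-0.59)] / -17400 = -0.002540
Steepest decrease is along −∇f: components (-0.004425 E, +0.002540 N).
Azimuth = atan2(-0.004425, +0.002540) = 299.9° ≈ 300°.

300°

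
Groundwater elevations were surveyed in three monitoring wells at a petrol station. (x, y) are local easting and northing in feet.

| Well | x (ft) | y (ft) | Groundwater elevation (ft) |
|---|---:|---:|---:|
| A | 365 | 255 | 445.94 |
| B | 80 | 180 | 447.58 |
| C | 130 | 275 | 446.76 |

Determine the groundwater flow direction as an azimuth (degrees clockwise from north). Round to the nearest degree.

032°

Differences from A: to B (Δx, Δy, Δh) = (-285, -75, +1.64); to C = (-235, 20, +0.82).
Determinant of the coordinate differences = (-285)·20 − (-235)·(-75) = -23325.
∂h/∂x = [(+1.64)·20 − (+0.82)·(-75)] / -23325 = -0.004043
∂h/∂y = [(-285)·(+0.82) − (-235)·(+1.64)] / -23325 = -0.006504
Flow direction (−∇h) has components (+0.004043 E, +0.006504 N).
Azimuth = atan2(E, N) = atan2(+0.004043, +0.006504) = 31.9° ≈ 032°.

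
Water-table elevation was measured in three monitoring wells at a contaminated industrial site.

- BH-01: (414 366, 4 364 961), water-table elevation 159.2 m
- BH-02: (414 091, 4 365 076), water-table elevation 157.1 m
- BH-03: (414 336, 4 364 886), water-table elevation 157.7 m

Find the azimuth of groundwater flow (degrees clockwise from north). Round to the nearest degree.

Differences from BH-01: to BH-02 (Δx, Δy, Δh) = (-275, 115, -2.1); to BH-03 = (-30, -75, -1.5).
Solve a·Δx + b·Δy = Δh: det = (-275)·(-75) − (-30)·115 = 24075.
∂h/∂x = [(-2.1)·(-75) − (-1.5)·115] / 24075 = +0.01371
∂h/∂y = [(-275)·(-1.5) − (-30)·(-2.1)] / 24075 = +0.01452
Flow direction (−∇h) has components (-0.01371 E, -0.01452 N).
Azimuth = atan2(E, N) = atan2(-0.01371, -0.01452) = 223.4° ≈ 223°.

223°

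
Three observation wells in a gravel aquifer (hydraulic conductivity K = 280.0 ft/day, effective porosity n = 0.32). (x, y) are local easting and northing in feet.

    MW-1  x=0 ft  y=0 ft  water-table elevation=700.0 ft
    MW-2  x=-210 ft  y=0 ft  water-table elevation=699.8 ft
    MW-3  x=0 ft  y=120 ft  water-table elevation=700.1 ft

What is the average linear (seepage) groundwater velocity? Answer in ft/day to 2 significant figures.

∂h/∂x = (699.8 − 700.0) / (-210 − 0) = +0.0009524
∂h/∂y = (700.1 − 700.0) / (120 − 0) = +0.0008333
|∇h| = √(0.0009524² + 0.0008333²) = 0.001265
Seepage velocity v = K·i/n = 280.0 × 0.001265 / 0.32 = 1.107 ft/day.

1.1 ft/day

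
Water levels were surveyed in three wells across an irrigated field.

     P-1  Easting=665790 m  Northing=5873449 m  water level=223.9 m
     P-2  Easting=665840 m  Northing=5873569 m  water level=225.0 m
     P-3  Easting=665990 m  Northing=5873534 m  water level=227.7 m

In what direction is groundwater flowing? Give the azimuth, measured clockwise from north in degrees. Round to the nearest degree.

265°

Taking P-1 as reference: P-2−P-1 = (50, 120, +1.1); P-3−P-1 = (200, 85, +3.8).
Solve a·Δx + b·Δy = Δh: det = 50·85 − 200·120 = -19750.
∂h/∂x = [(+1.1)·85 − (+3.8)·120] / -19750 = +0.01835
∂h/∂y = [50·(+3.8) − 200·(+1.1)] / -19750 = +0.001519
Flow direction (−∇h) has components (-0.01835 E, -0.001519 N).
Azimuth = atan2(E, N) = atan2(-0.01835, -0.001519) = 265.3° ≈ 265°.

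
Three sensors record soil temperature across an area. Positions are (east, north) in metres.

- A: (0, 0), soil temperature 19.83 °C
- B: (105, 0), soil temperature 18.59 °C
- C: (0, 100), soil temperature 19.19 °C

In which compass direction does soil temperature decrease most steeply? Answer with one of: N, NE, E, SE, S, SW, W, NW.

NE

∂T/∂x = (18.59 − 19.83) / (105 − 0) = -0.01181
∂T/∂y = (19.19 − 19.83) / (100 − 0) = -0.006400
Steepest decrease is along −∇f = (+0.01181 E, +0.006400 N) → northeast.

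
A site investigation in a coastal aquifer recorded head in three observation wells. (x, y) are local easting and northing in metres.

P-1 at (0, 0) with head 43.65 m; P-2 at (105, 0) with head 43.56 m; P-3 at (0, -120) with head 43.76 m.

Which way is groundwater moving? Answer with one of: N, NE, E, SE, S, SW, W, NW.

∂h/∂x = (43.56 − 43.65) / (105 − 0) = -0.0008571
∂h/∂y = (43.76 − 43.65) / (-120 − 0) = -0.0009167
Flow = −∇h = (+0.0008571 east, +0.0009167 north), which points northeast.

NE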